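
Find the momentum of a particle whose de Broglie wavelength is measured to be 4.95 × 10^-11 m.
1.34 × 10^-23 kg·m/s

From the de Broglie relation λ = h/p, we solve for p:

p = h/λ
p = (6.626 × 10^-34 J·s) / (4.95 × 10^-11 m)
p = 1.34 × 10^-23 kg·m/s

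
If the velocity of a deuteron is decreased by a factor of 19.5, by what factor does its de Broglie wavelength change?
The wavelength increases by a factor of 19.5.

From λ = h/(mv), the wavelength is inversely proportional to velocity:

λ ∝ 1/v

If v → v/19.5, then λ → 19.5λ

When velocity is decreased by a factor of 19.5, the wavelength increases by a factor of 19.5.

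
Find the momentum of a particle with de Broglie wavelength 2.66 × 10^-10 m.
2.49 × 10^-24 kg·m/s

From the de Broglie relation λ = h/p, we solve for p:

p = h/λ
p = (6.626 × 10^-34 J·s) / (2.66 × 10^-10 m)
p = 2.49 × 10^-24 kg·m/s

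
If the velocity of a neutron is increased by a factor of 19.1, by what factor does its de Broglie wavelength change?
The wavelength decreases by a factor of 19.1.

From λ = h/(mv), the wavelength is inversely proportional to velocity:

λ ∝ 1/v

If v → 19.1v, then λ → λ/19.1

When velocity is increased by a factor of 19.1, the wavelength decreases by a factor of 19.1.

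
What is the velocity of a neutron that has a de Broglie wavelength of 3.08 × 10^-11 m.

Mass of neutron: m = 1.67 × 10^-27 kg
1.29 × 10^4 m/s

From the de Broglie relation λ = h/(mv), we solve for v:

v = h/(mλ)
v = (6.626 × 10^-34 J·s) / (1.67 × 10^-27 kg × 3.08 × 10^-11 m)
v = 1.29 × 10^4 m/s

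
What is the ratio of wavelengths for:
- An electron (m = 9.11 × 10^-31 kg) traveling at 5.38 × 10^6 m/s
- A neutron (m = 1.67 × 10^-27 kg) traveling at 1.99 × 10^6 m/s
λ₁/λ₂ = 678

Using λ = h/(mv):

λ₁ = h/(m₁v₁) = 1.35 × 10^-10 m
λ₂ = h/(m₂v₂) = 1.99 × 10^-13 m

Ratio λ₁/λ₂ = (m₂v₂)/(m₁v₁)
         = (1.67 × 10^-27 kg × 1.99 × 10^6 m/s) / (9.11 × 10^-31 kg × 5.38 × 10^6 m/s)
         = 678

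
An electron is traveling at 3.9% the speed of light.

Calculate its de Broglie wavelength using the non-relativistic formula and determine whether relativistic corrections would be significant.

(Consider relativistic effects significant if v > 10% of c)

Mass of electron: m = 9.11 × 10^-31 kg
No, relativistic corrections are not needed.

Using the non-relativistic de Broglie formula λ = h/(mv):

v = 3.9% × c = 1.169 × 10^7 m/s

λ = h/(mv)
λ = (6.626 × 10^-34 J·s) / (9.11 × 10^-31 kg × 1.169 × 10^7 m/s)
λ = 6.22 × 10^-11 m

Since v = 3.9% of c < 10% of c, relativistic corrections are NOT significant and this non-relativistic result is a good approximation.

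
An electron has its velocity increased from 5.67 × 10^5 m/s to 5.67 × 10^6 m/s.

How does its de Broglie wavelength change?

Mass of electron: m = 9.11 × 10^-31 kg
The wavelength decreases by a factor of 10.

Using λ = h/(mv):

Initial wavelength: λ₁ = h/(mv₁) = 1.28 × 10^-9 m
Final wavelength: λ₂ = h/(mv₂) = 1.28 × 10^-10 m

Since λ ∝ 1/v, when velocity increases by a factor of 10, the wavelength decreases by a factor of 10.

λ₂/λ₁ = v₁/v₂ = 1/10

The wavelength decreases by a factor of 10.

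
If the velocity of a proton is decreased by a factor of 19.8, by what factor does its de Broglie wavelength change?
The wavelength increases by a factor of 19.8.

From λ = h/(mv), the wavelength is inversely proportional to velocity:

λ ∝ 1/v

If v → v/19.8, then λ → 19.8λ

When velocity is decreased by a factor of 19.8, the wavelength increases by a factor of 19.8.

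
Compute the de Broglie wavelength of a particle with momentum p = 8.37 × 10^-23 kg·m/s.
7.92 × 10^-12 m

Using the de Broglie relation λ = h/p:

λ = h/p
λ = (6.626 × 10^-34 J·s) / (8.37 × 10^-23 kg·m/s)
λ = 7.92 × 10^-12 m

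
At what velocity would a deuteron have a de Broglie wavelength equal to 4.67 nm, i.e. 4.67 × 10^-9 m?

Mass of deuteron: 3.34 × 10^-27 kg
4.25 × 10^1 m/s

From λ = h/(mv), solve for v:

v = h/(mλ)
v = (6.626 × 10^-34 J·s) / (3.34 × 10^-27 kg × 4.67 × 10^-9 m)
v = 4.25 × 10^1 m/s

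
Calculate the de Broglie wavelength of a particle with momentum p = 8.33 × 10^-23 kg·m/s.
7.95 × 10^-12 m

Using the de Broglie relation λ = h/p:

λ = h/p
λ = (6.626 × 10^-34 J·s) / (8.33 × 10^-23 kg·m/s)
λ = 7.95 × 10^-12 m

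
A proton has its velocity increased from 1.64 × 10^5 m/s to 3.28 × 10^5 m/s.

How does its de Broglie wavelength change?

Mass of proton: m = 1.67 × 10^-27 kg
The wavelength decreases by a factor of 2.

Using λ = h/(mv):

Initial wavelength: λ₁ = h/(mv₁) = 2.42 × 10^-12 m
Final wavelength: λ₂ = h/(mv₂) = 1.21 × 10^-12 m

Since λ ∝ 1/v, when velocity increases by a factor of 2, the wavelength decreases by a factor of 2.

λ₂/λ₁ = v₁/v₂ = 1/2

The wavelength decreases by a factor of 2.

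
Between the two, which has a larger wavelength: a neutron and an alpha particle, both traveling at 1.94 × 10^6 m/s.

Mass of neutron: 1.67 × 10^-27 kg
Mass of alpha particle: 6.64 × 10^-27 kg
The neutron has the longer wavelength.

Using λ = h/(mv), since both particles have the same velocity, the wavelength depends only on mass.

For neutron: λ₁ = h/(m₁v) = 2.05 × 10^-13 m
For alpha particle: λ₂ = h/(m₂v) = 5.14 × 10^-14 m

Since λ ∝ 1/m at constant velocity, the lighter particle has the longer wavelength.

The neutron has the longer de Broglie wavelength.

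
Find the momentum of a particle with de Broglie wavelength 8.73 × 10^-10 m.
7.59 × 10^-25 kg·m/s

From the de Broglie relation λ = h/p, we solve for p:

p = h/λ
p = (6.626 × 10^-34 J·s) / (8.73 × 10^-10 m)
p = 7.59 × 10^-25 kg·m/s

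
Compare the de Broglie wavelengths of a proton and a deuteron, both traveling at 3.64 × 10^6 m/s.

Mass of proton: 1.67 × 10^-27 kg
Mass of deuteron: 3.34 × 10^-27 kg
The proton has the longer wavelength.

Using λ = h/(mv), since both particles have the same velocity, the wavelength depends only on mass.

For proton: λ₁ = h/(m₁v) = 1.09 × 10^-13 m
For deuteron: λ₂ = h/(m₂v) = 5.45 × 10^-14 m

Since λ ∝ 1/m at constant velocity, the lighter particle has the longer wavelength.

The proton has the longer de Broglie wavelength.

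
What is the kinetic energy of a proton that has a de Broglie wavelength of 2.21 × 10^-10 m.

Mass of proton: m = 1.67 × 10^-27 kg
2.69 × 10^-21 J (or 0.0168 eV)

From λ = h/√(2mKE), we solve for KE:

λ² = h²/(2mKE)
KE = h²/(2mλ²)
KE = (6.626 × 10^-34 J·s)² / (2 × 1.67 × 10^-27 kg × (2.21 × 10^-10 m)²)
KE = 2.69 × 10^-21 J
KE = 0.0168 eV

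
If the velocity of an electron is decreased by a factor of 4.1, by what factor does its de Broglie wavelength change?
The wavelength increases by a factor of 4.1.

From λ = h/(mv), the wavelength is inversely proportional to velocity:

λ ∝ 1/v

If v → v/4.1, then λ → 4.1λ

When velocity is decreased by a factor of 4.1, the wavelength increases by a factor of 4.1.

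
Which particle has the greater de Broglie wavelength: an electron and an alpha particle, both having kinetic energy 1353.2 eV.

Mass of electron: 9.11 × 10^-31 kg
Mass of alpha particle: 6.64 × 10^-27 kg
The electron has the longer wavelength.

Using λ = h/√(2mKE):

For electron: λ₁ = h/√(2m₁KE) = 3.33 × 10^-11 m
For alpha particle: λ₂ = h/√(2m₂KE) = 3.90 × 10^-13 m

Since λ ∝ 1/√m at constant kinetic energy, the lighter particle has the longer wavelength.

The electron has the longer de Broglie wavelength.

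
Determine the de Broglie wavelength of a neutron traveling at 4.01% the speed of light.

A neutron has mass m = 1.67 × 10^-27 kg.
3.30 × 10^-14 m

Using the de Broglie relation λ = h/(mv):

v = 4.01% × c = 1.202 × 10^7 m/s

λ = h/(mv)
λ = (6.626 × 10^-34 J·s) / (1.67 × 10^-27 kg × 1.202 × 10^7 m/s)
λ = 3.30 × 10^-14 m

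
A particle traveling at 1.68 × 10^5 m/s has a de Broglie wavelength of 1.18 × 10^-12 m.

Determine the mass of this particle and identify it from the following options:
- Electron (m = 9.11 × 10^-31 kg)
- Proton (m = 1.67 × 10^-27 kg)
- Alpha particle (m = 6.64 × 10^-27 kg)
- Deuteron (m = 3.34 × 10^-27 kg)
The particle is a deuteron.

From λ = h/(mv), solve for mass:

m = h/(λv)
m = (6.626 × 10^-34 J·s) / (1.18 × 10^-12 m × 1.68 × 10^5 m/s)
m = 3.34 × 10^-27 kg

Comparing with the listed masses, this is closest to a deuteron.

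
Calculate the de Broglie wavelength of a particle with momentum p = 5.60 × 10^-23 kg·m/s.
1.18 × 10^-11 m

Using the de Broglie relation λ = h/p:

λ = h/p
λ = (6.626 × 10^-34 J·s) / (5.60 × 10^-23 kg·m/s)
λ = 1.18 × 10^-11 m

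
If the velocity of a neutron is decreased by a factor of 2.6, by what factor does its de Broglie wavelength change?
The wavelength increases by a factor of 2.6.

From λ = h/(mv), the wavelength is inversely proportional to velocity:

λ ∝ 1/v

If v → v/2.6, then λ → 2.6λ

When velocity is decreased by a factor of 2.6, the wavelength increases by a factor of 2.6.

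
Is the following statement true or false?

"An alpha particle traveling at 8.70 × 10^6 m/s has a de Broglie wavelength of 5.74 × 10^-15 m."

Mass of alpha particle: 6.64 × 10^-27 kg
False

The claim is incorrect.

Using λ = h/(mv):
λ = (6.626 × 10^-34 J·s) / (6.64 × 10^-27 kg × 8.70 × 10^6 m/s)
λ = 1.15 × 10^-14 m

The actual wavelength differs from the claimed 5.74 × 10^-15 m.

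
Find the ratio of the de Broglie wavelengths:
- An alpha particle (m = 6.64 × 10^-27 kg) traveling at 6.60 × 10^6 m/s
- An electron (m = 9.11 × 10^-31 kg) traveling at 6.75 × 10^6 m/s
λ₁/λ₂ = 1.40 × 10^-4

Using λ = h/(mv):

λ₁ = h/(m₁v₁) = 1.51 × 10^-14 m
λ₂ = h/(m₂v₂) = 1.08 × 10^-10 m

Ratio λ₁/λ₂ = (m₂v₂)/(m₁v₁)
         = (9.11 × 10^-31 kg × 6.75 × 10^6 m/s) / (6.64 × 10^-27 kg × 6.60 × 10^6 m/s)
         = 1.40 × 10^-4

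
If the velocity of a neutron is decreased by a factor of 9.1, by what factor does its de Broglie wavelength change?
The wavelength increases by a factor of 9.1.

From λ = h/(mv), the wavelength is inversely proportional to velocity:

λ ∝ 1/v

If v → v/9.1, then λ → 9.1λ

When velocity is decreased by a factor of 9.1, the wavelength increases by a factor of 9.1.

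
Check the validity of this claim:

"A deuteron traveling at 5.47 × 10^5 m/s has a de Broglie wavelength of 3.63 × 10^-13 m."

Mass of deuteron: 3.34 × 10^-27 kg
True

The claim is correct.

Using λ = h/(mv):
λ = (6.626 × 10^-34 J·s) / (3.34 × 10^-27 kg × 5.47 × 10^5 m/s)
λ = 3.63 × 10^-13 m

This matches the claimed value.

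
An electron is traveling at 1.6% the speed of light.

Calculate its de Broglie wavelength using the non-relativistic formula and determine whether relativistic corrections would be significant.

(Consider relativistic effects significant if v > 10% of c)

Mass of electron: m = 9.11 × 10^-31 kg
No, relativistic corrections are not needed.

Using the non-relativistic de Broglie formula λ = h/(mv):

v = 1.6% × c = 4.797 × 10^6 m/s

λ = h/(mv)
λ = (6.626 × 10^-34 J·s) / (9.11 × 10^-31 kg × 4.797 × 10^6 m/s)
λ = 1.52 × 10^-10 m

Since v = 1.6% of c < 10% of c, relativistic corrections are NOT significant and this non-relativistic result is a good approximation.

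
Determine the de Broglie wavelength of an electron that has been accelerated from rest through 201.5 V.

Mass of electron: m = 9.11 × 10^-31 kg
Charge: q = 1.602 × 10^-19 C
8.64 × 10^-11 m

When a particle is accelerated through voltage V, it gains kinetic energy KE = qV.

The de Broglie wavelength is then λ = h/√(2mqV):

λ = h/√(2mqV)
λ = (6.626 × 10^-34 J·s) / √(2 × 9.11 × 10^-31 kg × 1.602 × 10^-19 C × 201.5 V)
λ = 8.64 × 10^-11 m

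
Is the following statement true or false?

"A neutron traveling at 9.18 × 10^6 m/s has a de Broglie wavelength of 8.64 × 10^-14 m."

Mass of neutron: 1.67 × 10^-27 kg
False

The claim is incorrect.

Using λ = h/(mv):
λ = (6.626 × 10^-34 J·s) / (1.67 × 10^-27 kg × 9.18 × 10^6 m/s)
λ = 4.32 × 10^-14 m

The actual wavelength differs from the claimed 8.64 × 10^-14 m.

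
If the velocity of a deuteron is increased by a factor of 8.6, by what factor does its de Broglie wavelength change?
The wavelength decreases by a factor of 8.6.

From λ = h/(mv), the wavelength is inversely proportional to velocity:

λ ∝ 1/v

If v → 8.6v, then λ → λ/8.6

When velocity is increased by a factor of 8.6, the wavelength decreases by a factor of 8.6.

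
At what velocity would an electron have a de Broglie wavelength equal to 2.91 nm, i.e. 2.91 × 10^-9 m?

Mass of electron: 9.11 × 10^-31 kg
2.50 × 10^5 m/s

From λ = h/(mv), solve for v:

v = h/(mλ)
v = (6.626 × 10^-34 J·s) / (9.11 × 10^-31 kg × 2.91 × 10^-9 m)
v = 2.50 × 10^5 m/s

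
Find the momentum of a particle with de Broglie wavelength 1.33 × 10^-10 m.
4.98 × 10^-24 kg·m/s

From the de Broglie relation λ = h/p, we solve for p:

p = h/λ
p = (6.626 × 10^-34 J·s) / (1.33 × 10^-10 m)
p = 4.98 × 10^-24 kg·m/s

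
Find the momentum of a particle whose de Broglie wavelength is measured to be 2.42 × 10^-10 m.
2.74 × 10^-24 kg·m/s

From the de Broglie relation λ = h/p, we solve for p:

p = h/λ
p = (6.626 × 10^-34 J·s) / (2.42 × 10^-10 m)
p = 2.74 × 10^-24 kg·m/s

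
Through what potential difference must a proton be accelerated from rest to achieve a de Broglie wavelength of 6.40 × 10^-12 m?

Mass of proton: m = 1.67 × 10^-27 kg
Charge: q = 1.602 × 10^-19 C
20.0 V

From λ = h/√(2mqV), we solve for V:

λ² = h²/(2mqV)
V = h²/(2mqλ²)
V = (6.626 × 10^-34 J·s)² / (2 × 1.67 × 10^-27 kg × 1.602 × 10^-19 C × (6.40 × 10^-12 m)²)
V = 20.0 V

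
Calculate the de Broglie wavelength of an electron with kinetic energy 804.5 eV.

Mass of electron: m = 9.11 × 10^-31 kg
4.32 × 10^-11 m

Using λ = h/√(2mKE):

First convert KE to Joules: KE = 804.5 eV = 1.289 × 10^-16 J

λ = h/√(2mKE)
λ = (6.626 × 10^-34 J·s) / √(2 × 9.11 × 10^-31 kg × 1.289 × 10^-16 J)
λ = 4.32 × 10^-11 m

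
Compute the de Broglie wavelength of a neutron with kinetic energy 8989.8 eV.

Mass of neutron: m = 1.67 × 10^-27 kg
3.02 × 10^-13 m

Using λ = h/√(2mKE):

First convert KE to Joules: KE = 8989.8 eV = 1.440 × 10^-15 J

λ = h/√(2mKE)
λ = (6.626 × 10^-34 J·s) / √(2 × 1.67 × 10^-27 kg × 1.440 × 10^-15 J)
λ = 3.02 × 10^-13 m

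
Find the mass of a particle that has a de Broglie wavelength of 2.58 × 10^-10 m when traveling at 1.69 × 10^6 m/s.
1.52 × 10^-30 kg

From the de Broglie relation λ = h/(mv), we solve for m:

m = h/(λv)
m = (6.626 × 10^-34 J·s) / (2.58 × 10^-10 m × 1.69 × 10^6 m/s)
m = 1.52 × 10^-30 kg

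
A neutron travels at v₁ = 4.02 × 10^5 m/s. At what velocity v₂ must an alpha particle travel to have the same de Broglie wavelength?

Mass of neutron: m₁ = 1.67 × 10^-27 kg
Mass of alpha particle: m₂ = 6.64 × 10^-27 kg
v₂ = 1.01 × 10^5 m/s

For equal de Broglie wavelengths: λ₁ = λ₂

h/(m₁v₁) = h/(m₂v₂)
m₁v₁ = m₂v₂
v₂ = v₁ · (m₁/m₂)

v₂ = 4.02 × 10^5 m/s × (1.67 × 10^-27 kg / 6.64 × 10^-27 kg)
v₂ = 1.01 × 10^5 m/s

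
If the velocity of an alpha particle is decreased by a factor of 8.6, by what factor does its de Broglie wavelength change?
The wavelength increases by a factor of 8.6.

From λ = h/(mv), the wavelength is inversely proportional to velocity:

λ ∝ 1/v

If v → v/8.6, then λ → 8.6λ

When velocity is decreased by a factor of 8.6, the wavelength increases by a factor of 8.6.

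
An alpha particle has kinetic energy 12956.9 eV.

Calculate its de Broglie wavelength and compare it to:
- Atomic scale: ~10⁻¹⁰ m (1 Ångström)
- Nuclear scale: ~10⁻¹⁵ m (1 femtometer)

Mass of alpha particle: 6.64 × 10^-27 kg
λ = 1.26 × 10^-13 m, which is between nuclear and atomic scales.

Using λ = h/√(2mKE):

KE = 12956.9 eV = 2.076 × 10^-15 J

λ = h/√(2mKE)
λ = (6.626 × 10^-34 J·s) / √(2 × 6.64 × 10^-27 kg × 2.076 × 10^-15 J)
λ = 1.26 × 10^-13 m

Comparison:
- Atomic scale (10⁻¹⁰ m): λ is 0.0013× this size
- Nuclear scale (10⁻¹⁵ m): λ is 1.3e+02× this size

The wavelength is between nuclear and atomic scales.

This wavelength is appropriate for probing atomic structure but too large for nuclear physics experiments.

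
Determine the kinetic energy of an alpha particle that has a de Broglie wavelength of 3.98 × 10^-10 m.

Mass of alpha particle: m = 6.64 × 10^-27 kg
2.09 × 10^-22 J (or 1.30 × 10^-3 eV)

From λ = h/√(2mKE), we solve for KE:

λ² = h²/(2mKE)
KE = h²/(2mλ²)
KE = (6.626 × 10^-34 J·s)² / (2 × 6.64 × 10^-27 kg × (3.98 × 10^-10 m)²)
KE = 2.09 × 10^-22 J
KE = 1.30 × 10^-3 eV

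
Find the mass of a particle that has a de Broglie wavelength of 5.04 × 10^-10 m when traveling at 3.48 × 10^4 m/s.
3.78 × 10^-29 kg

From the de Broglie relation λ = h/(mv), we solve for m:

m = h/(λv)
m = (6.626 × 10^-34 J·s) / (5.04 × 10^-10 m × 3.48 × 10^4 m/s)
m = 3.78 × 10^-29 kg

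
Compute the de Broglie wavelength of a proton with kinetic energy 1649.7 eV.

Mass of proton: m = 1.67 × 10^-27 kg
7.05 × 10^-13 m

Using λ = h/√(2mKE):

First convert KE to Joules: KE = 1649.7 eV = 2.643 × 10^-16 J

λ = h/√(2mKE)
λ = (6.626 × 10^-34 J·s) / √(2 × 1.67 × 10^-27 kg × 2.643 × 10^-16 J)
λ = 7.05 × 10^-13 m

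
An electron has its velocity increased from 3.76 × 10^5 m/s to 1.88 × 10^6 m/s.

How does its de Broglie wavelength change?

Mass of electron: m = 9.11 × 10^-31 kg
The wavelength decreases by a factor of 5.

Using λ = h/(mv):

Initial wavelength: λ₁ = h/(mv₁) = 1.93 × 10^-9 m
Final wavelength: λ₂ = h/(mv₂) = 3.87 × 10^-10 m

Since λ ∝ 1/v, when velocity increases by a factor of 5, the wavelength decreases by a factor of 5.

λ₂/λ₁ = v₁/v₂ = 1/5

The wavelength decreases by a factor of 5.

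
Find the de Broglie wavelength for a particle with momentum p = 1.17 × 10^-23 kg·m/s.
5.66 × 10^-11 m

Using the de Broglie relation λ = h/p:

λ = h/p
λ = (6.626 × 10^-34 J·s) / (1.17 × 10^-23 kg·m/s)
λ = 5.66 × 10^-11 m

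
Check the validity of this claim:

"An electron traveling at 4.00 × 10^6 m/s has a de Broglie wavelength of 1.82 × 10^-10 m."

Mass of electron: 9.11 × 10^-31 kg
True

The claim is correct.

Using λ = h/(mv):
λ = (6.626 × 10^-34 J·s) / (9.11 × 10^-31 kg × 4.00 × 10^6 m/s)
λ = 1.82 × 10^-10 m

This matches the claimed value.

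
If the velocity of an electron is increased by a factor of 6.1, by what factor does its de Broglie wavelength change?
The wavelength decreases by a factor of 6.1.

From λ = h/(mv), the wavelength is inversely proportional to velocity:

λ ∝ 1/v

If v → 6.1v, then λ → λ/6.1

When velocity is increased by a factor of 6.1, the wavelength decreases by a factor of 6.1.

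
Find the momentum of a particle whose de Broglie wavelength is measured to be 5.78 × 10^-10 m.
1.15 × 10^-24 kg·m/s

From the de Broglie relation λ = h/p, we solve for p:

p = h/λ
p = (6.626 × 10^-34 J·s) / (5.78 × 10^-10 m)
p = 1.15 × 10^-24 kg·m/s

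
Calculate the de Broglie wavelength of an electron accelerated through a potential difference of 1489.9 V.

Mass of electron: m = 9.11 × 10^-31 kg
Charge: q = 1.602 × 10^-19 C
3.18 × 10^-11 m

When a particle is accelerated through voltage V, it gains kinetic energy KE = qV.

The de Broglie wavelength is then λ = h/√(2mqV):

λ = h/√(2mqV)
λ = (6.626 × 10^-34 J·s) / √(2 × 9.11 × 10^-31 kg × 1.602 × 10^-19 C × 1489.9 V)
λ = 3.18 × 10^-11 m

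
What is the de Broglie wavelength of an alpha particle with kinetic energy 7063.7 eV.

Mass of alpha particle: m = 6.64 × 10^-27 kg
1.71 × 10^-13 m

Using λ = h/√(2mKE):

First convert KE to Joules: KE = 7063.7 eV = 1.132 × 10^-15 J

λ = h/√(2mKE)
λ = (6.626 × 10^-34 J·s) / √(2 × 6.64 × 10^-27 kg × 1.132 × 10^-15 J)
λ = 1.71 × 10^-13 m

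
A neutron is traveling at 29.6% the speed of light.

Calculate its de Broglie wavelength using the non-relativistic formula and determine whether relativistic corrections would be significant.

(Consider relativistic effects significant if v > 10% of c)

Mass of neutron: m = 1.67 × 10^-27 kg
Yes, relativistic corrections are needed.

Using the non-relativistic de Broglie formula λ = h/(mv):

v = 29.6% × c = 8.874 × 10^7 m/s

λ = h/(mv)
λ = (6.626 × 10^-34 J·s) / (1.67 × 10^-27 kg × 8.874 × 10^7 m/s)
λ = 4.47 × 10^-15 m

Since v = 29.6% of c > 10% of c, relativistic corrections ARE significant and the actual wavelength would differ from this non-relativistic estimate.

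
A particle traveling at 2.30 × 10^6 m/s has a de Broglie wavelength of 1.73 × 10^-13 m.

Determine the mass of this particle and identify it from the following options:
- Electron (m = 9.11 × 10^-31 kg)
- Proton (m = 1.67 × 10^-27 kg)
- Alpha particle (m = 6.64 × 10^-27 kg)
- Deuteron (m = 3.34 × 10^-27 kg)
The particle is a proton.

From λ = h/(mv), solve for mass:

m = h/(λv)
m = (6.626 × 10^-34 J·s) / (1.73 × 10^-13 m × 2.30 × 10^6 m/s)
m = 1.67 × 10^-27 kg

Comparing with the listed masses, this is closest to a proton.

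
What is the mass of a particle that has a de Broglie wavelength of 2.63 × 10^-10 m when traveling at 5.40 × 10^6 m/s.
4.67 × 10^-31 kg

From the de Broglie relation λ = h/(mv), we solve for m:

m = h/(λv)
m = (6.626 × 10^-34 J·s) / (2.63 × 10^-10 m × 5.40 × 10^6 m/s)
m = 4.67 × 10^-31 kg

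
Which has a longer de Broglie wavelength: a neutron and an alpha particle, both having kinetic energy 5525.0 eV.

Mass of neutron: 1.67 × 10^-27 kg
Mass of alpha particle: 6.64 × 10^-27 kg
The neutron has the longer wavelength.

Using λ = h/√(2mKE):

For neutron: λ₁ = h/√(2m₁KE) = 3.85 × 10^-13 m
For alpha particle: λ₂ = h/√(2m₂KE) = 1.93 × 10^-13 m

Since λ ∝ 1/√m at constant kinetic energy, the lighter particle has the longer wavelength.

The neutron has the longer de Broglie wavelength.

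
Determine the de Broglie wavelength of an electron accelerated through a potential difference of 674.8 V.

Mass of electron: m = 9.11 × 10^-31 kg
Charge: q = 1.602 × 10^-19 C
4.72 × 10^-11 m

When a particle is accelerated through voltage V, it gains kinetic energy KE = qV.

The de Broglie wavelength is then λ = h/√(2mqV):

λ = h/√(2mqV)
λ = (6.626 × 10^-34 J·s) / √(2 × 9.11 × 10^-31 kg × 1.602 × 10^-19 C × 674.8 V)
λ = 4.72 × 10^-11 m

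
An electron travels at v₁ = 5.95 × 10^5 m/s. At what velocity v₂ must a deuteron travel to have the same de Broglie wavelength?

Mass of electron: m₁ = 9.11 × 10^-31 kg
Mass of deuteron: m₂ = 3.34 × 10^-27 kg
v₂ = 1.62 × 10^2 m/s

For equal de Broglie wavelengths: λ₁ = λ₂

h/(m₁v₁) = h/(m₂v₂)
m₁v₁ = m₂v₂
v₂ = v₁ · (m₁/m₂)

v₂ = 5.95 × 10^5 m/s × (9.11 × 10^-31 kg / 3.34 × 10^-27 kg)
v₂ = 1.62 × 10^2 m/s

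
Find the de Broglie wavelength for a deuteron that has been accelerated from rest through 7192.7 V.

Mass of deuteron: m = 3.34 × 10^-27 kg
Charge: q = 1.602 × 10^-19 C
2.39 × 10^-13 m

When a particle is accelerated through voltage V, it gains kinetic energy KE = qV.

The de Broglie wavelength is then λ = h/√(2mqV):

λ = h/√(2mqV)
λ = (6.626 × 10^-34 J·s) / √(2 × 3.34 × 10^-27 kg × 1.602 × 10^-19 C × 7192.7 V)
λ = 2.39 × 10^-13 m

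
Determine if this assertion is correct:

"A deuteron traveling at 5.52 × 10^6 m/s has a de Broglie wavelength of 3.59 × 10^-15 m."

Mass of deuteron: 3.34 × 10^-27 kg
False

The claim is incorrect.

Using λ = h/(mv):
λ = (6.626 × 10^-34 J·s) / (3.34 × 10^-27 kg × 5.52 × 10^6 m/s)
λ = 3.59 × 10^-14 m

The actual wavelength differs from the claimed 3.59 × 10^-15 m.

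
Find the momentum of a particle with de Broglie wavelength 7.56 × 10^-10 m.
8.76 × 10^-25 kg·m/s

From the de Broglie relation λ = h/p, we solve for p:

p = h/λ
p = (6.626 × 10^-34 J·s) / (7.56 × 10^-10 m)
p = 8.76 × 10^-25 kg·m/s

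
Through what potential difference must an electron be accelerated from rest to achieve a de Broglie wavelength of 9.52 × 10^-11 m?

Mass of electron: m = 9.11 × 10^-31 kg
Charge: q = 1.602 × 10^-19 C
166 V

From λ = h/√(2mqV), we solve for V:

λ² = h²/(2mqV)
V = h²/(2mqλ²)
V = (6.626 × 10^-34 J·s)² / (2 × 9.11 × 10^-31 kg × 1.602 × 10^-19 C × (9.52 × 10^-11 m)²)
V = 166 V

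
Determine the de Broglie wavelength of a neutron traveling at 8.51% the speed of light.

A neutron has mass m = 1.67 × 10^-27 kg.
1.56 × 10^-14 m

Using the de Broglie relation λ = h/(mv):

v = 8.51% × c = 2.551 × 10^7 m/s

λ = h/(mv)
λ = (6.626 × 10^-34 J·s) / (1.67 × 10^-27 kg × 2.551 × 10^7 m/s)
λ = 1.56 × 10^-14 m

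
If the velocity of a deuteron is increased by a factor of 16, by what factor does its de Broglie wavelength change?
The wavelength decreases by a factor of 16.

From λ = h/(mv), the wavelength is inversely proportional to velocity:

λ ∝ 1/v

If v → 16v, then λ → λ/16

When velocity is increased by a factor of 16, the wavelength decreases by a factor of 16.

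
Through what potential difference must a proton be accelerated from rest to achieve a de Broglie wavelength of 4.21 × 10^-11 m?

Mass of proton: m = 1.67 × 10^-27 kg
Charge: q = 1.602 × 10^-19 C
4.63 × 10^-1 V

From λ = h/√(2mqV), we solve for V:

λ² = h²/(2mqV)
V = h²/(2mqλ²)
V = (6.626 × 10^-34 J·s)² / (2 × 1.67 × 10^-27 kg × 1.602 × 10^-19 C × (4.21 × 10^-11 m)²)
V = 4.63 × 10^-1 V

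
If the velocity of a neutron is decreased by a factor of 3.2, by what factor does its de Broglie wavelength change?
The wavelength increases by a factor of 3.2.

From λ = h/(mv), the wavelength is inversely proportional to velocity:

λ ∝ 1/v

If v → v/3.2, then λ → 3.2λ

When velocity is decreased by a factor of 3.2, the wavelength increases by a factor of 3.2.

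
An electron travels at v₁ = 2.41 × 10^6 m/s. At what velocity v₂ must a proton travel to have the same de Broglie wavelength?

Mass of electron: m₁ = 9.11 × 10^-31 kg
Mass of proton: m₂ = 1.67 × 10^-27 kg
v₂ = 1.31 × 10^3 m/s

For equal de Broglie wavelengths: λ₁ = λ₂

h/(m₁v₁) = h/(m₂v₂)
m₁v₁ = m₂v₂
v₂ = v₁ · (m₁/m₂)

v₂ = 2.41 × 10^6 m/s × (9.11 × 10^-31 kg / 1.67 × 10^-27 kg)
v₂ = 1.31 × 10^3 m/s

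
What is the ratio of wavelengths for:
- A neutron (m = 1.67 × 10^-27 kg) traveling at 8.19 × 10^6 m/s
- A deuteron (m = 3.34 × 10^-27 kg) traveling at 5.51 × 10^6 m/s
λ₁/λ₂ = 1.35

Using λ = h/(mv):

λ₁ = h/(m₁v₁) = 4.84 × 10^-14 m
λ₂ = h/(m₂v₂) = 3.60 × 10^-14 m

Ratio λ₁/λ₂ = (m₂v₂)/(m₁v₁)
         = (3.34 × 10^-27 kg × 5.51 × 10^6 m/s) / (1.67 × 10^-27 kg × 8.19 × 10^6 m/s)
         = 1.35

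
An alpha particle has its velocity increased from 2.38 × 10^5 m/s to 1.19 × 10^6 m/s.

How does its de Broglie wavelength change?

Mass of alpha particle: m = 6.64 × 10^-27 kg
The wavelength decreases by a factor of 5.

Using λ = h/(mv):

Initial wavelength: λ₁ = h/(mv₁) = 4.19 × 10^-13 m
Final wavelength: λ₂ = h/(mv₂) = 8.39 × 10^-14 m

Since λ ∝ 1/v, when velocity increases by a factor of 5, the wavelength decreases by a factor of 5.

λ₂/λ₁ = v₁/v₂ = 1/5

The wavelength decreases by a factor of 5.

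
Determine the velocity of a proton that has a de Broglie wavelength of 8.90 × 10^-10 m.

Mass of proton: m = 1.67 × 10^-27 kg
4.46 × 10^2 m/s

From the de Broglie relation λ = h/(mv), we solve for v:

v = h/(mλ)
v = (6.626 × 10^-34 J·s) / (1.67 × 10^-27 kg × 8.90 × 10^-10 m)
v = 4.46 × 10^2 m/s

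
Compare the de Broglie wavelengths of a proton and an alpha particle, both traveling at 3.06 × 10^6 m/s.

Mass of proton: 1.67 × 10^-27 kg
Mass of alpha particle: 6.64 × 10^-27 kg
The proton has the longer wavelength.

Using λ = h/(mv), since both particles have the same velocity, the wavelength depends only on mass.

For proton: λ₁ = h/(m₁v) = 1.30 × 10^-13 m
For alpha particle: λ₂ = h/(m₂v) = 3.26 × 10^-14 m

Since λ ∝ 1/m at constant velocity, the lighter particle has the longer wavelength.

The proton has the longer de Broglie wavelength.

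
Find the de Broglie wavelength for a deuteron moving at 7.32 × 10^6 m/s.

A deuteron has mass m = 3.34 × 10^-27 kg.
2.71 × 10^-14 m

Using the de Broglie relation λ = h/(mv):

λ = h/(mv)
λ = (6.626 × 10^-34 J·s) / (3.34 × 10^-27 kg × 7.32 × 10^6 m/s)
λ = 2.71 × 10^-14 m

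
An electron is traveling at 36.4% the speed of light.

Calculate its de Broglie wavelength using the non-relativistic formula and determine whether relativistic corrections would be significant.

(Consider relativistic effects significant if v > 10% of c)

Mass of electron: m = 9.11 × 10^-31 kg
Yes, relativistic corrections are needed.

Using the non-relativistic de Broglie formula λ = h/(mv):

v = 36.4% × c = 1.091 × 10^8 m/s

λ = h/(mv)
λ = (6.626 × 10^-34 J·s) / (9.11 × 10^-31 kg × 1.091 × 10^8 m/s)
λ = 6.67 × 10^-12 m

Since v = 36.4% of c > 10% of c, relativistic corrections ARE significant and the actual wavelength would differ from this non-relativistic estimate.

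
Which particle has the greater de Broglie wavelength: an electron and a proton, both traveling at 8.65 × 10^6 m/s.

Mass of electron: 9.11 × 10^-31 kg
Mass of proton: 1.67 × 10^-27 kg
The electron has the longer wavelength.

Using λ = h/(mv), since both particles have the same velocity, the wavelength depends only on mass.

For electron: λ₁ = h/(m₁v) = 8.41 × 10^-11 m
For proton: λ₂ = h/(m₂v) = 4.59 × 10^-14 m

Since λ ∝ 1/m at constant velocity, the lighter particle has the longer wavelength.

The electron has the longer de Broglie wavelength.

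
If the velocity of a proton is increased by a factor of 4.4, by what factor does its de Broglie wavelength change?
The wavelength decreases by a factor of 4.4.

From λ = h/(mv), the wavelength is inversely proportional to velocity:

λ ∝ 1/v

If v → 4.4v, then λ → λ/4.4

When velocity is increased by a factor of 4.4, the wavelength decreases by a factor of 4.4.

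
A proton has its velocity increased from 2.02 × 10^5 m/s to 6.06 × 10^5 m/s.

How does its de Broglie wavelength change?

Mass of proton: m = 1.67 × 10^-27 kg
The wavelength decreases by a factor of 3.

Using λ = h/(mv):

Initial wavelength: λ₁ = h/(mv₁) = 1.96 × 10^-12 m
Final wavelength: λ₂ = h/(mv₂) = 6.55 × 10^-13 m

Since λ ∝ 1/v, when velocity increases by a factor of 3, the wavelength decreases by a factor of 3.

λ₂/λ₁ = v₁/v₂ = 1/3

The wavelength decreases by a factor of 3.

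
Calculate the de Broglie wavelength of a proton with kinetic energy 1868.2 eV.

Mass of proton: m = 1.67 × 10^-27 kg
6.63 × 10^-13 m

Using λ = h/√(2mKE):

First convert KE to Joules: KE = 1868.2 eV = 2.993 × 10^-16 J

λ = h/√(2mKE)
λ = (6.626 × 10^-34 J·s) / √(2 × 1.67 × 10^-27 kg × 2.993 × 10^-16 J)
λ = 6.63 × 10^-13 m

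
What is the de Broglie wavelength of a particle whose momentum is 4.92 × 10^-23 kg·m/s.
1.35 × 10^-11 m

Using the de Broglie relation λ = h/p:

λ = h/p
λ = (6.626 × 10^-34 J·s) / (4.92 × 10^-23 kg·m/s)
λ = 1.35 × 10^-11 m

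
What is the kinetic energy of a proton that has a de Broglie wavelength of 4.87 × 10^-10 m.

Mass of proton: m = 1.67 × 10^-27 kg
5.54 × 10^-22 J (or 3.46 × 10^-3 eV)

From λ = h/√(2mKE), we solve for KE:

λ² = h²/(2mKE)
KE = h²/(2mλ²)
KE = (6.626 × 10^-34 J·s)² / (2 × 1.67 × 10^-27 kg × (4.87 × 10^-10 m)²)
KE = 5.54 × 10^-22 J
KE = 3.46 × 10^-3 eV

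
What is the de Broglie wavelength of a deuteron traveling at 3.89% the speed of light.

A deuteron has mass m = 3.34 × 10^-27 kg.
1.70 × 10^-14 m

Using the de Broglie relation λ = h/(mv):

v = 3.89% × c = 1.166 × 10^7 m/s

λ = h/(mv)
λ = (6.626 × 10^-34 J·s) / (3.34 × 10^-27 kg × 1.166 × 10^7 m/s)
λ = 1.70 × 10^-14 m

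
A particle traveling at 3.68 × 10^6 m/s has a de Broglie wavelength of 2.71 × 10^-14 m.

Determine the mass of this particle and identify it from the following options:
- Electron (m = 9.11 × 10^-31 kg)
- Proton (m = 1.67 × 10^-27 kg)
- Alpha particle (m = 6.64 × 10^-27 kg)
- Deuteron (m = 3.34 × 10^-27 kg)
The particle is an alpha particle.

From λ = h/(mv), solve for mass:

m = h/(λv)
m = (6.626 × 10^-34 J·s) / (2.71 × 10^-14 m × 3.68 × 10^6 m/s)
m = 6.64 × 10^-27 kg

Comparing with the listed masses, this is closest to an alpha particle.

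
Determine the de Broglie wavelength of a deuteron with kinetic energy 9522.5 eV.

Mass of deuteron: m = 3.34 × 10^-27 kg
2.08 × 10^-13 m

Using λ = h/√(2mKE):

First convert KE to Joules: KE = 9522.5 eV = 1.526 × 10^-15 J

λ = h/√(2mKE)
λ = (6.626 × 10^-34 J·s) / √(2 × 3.34 × 10^-27 kg × 1.526 × 10^-15 J)
λ = 2.08 × 10^-13 m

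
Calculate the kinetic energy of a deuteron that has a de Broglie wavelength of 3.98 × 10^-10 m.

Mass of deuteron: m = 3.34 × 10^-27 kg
4.15 × 10^-22 J (or 2.59 × 10^-3 eV)

From λ = h/√(2mKE), we solve for KE:

λ² = h²/(2mKE)
KE = h²/(2mλ²)
KE = (6.626 × 10^-34 J·s)² / (2 × 3.34 × 10^-27 kg × (3.98 × 10^-10 m)²)
KE = 4.15 × 10^-22 J
KE = 2.59 × 10^-3 eV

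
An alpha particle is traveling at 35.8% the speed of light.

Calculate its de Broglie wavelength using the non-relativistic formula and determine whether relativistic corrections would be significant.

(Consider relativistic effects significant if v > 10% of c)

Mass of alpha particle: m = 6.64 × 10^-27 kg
Yes, relativistic corrections are needed.

Using the non-relativistic de Broglie formula λ = h/(mv):

v = 35.8% × c = 1.073 × 10^8 m/s

λ = h/(mv)
λ = (6.626 × 10^-34 J·s) / (6.64 × 10^-27 kg × 1.073 × 10^8 m/s)
λ = 9.30 × 10^-16 m

Since v = 35.8% of c > 10% of c, relativistic corrections ARE significant and the actual wavelength would differ from this non-relativistic estimate.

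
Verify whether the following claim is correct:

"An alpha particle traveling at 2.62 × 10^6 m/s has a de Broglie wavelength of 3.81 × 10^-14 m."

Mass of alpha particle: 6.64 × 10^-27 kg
True

The claim is correct.

Using λ = h/(mv):
λ = (6.626 × 10^-34 J·s) / (6.64 × 10^-27 kg × 2.62 × 10^6 m/s)
λ = 3.81 × 10^-14 m

This matches the claimed value.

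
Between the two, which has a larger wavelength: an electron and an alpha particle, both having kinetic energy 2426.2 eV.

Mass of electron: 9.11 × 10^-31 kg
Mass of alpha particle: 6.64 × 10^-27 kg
The electron has the longer wavelength.

Using λ = h/√(2mKE):

For electron: λ₁ = h/√(2m₁KE) = 2.49 × 10^-11 m
For alpha particle: λ₂ = h/√(2m₂KE) = 2.92 × 10^-13 m

Since λ ∝ 1/√m at constant kinetic energy, the lighter particle has the longer wavelength.

The electron has the longer de Broglie wavelength.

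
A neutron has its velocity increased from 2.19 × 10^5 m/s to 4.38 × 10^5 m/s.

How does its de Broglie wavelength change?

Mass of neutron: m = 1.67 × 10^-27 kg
The wavelength decreases by a factor of 2.

Using λ = h/(mv):

Initial wavelength: λ₁ = h/(mv₁) = 1.81 × 10^-12 m
Final wavelength: λ₂ = h/(mv₂) = 9.06 × 10^-13 m

Since λ ∝ 1/v, when velocity increases by a factor of 2, the wavelength decreases by a factor of 2.

λ₂/λ₁ = v₁/v₂ = 1/2

The wavelength decreases by a factor of 2.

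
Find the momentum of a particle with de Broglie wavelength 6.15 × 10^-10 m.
1.08 × 10^-24 kg·m/s

From the de Broglie relation λ = h/p, we solve for p:

p = h/λ
p = (6.626 × 10^-34 J·s) / (6.15 × 10^-10 m)
p = 1.08 × 10^-24 kg·m/s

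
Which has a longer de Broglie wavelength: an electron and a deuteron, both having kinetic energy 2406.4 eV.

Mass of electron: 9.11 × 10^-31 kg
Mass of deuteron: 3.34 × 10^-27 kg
The electron has the longer wavelength.

Using λ = h/√(2mKE):

For electron: λ₁ = h/√(2m₁KE) = 2.50 × 10^-11 m
For deuteron: λ₂ = h/√(2m₂KE) = 4.13 × 10^-13 m

Since λ ∝ 1/√m at constant kinetic energy, the lighter particle has the longer wavelength.

The electron has the longer de Broglie wavelength.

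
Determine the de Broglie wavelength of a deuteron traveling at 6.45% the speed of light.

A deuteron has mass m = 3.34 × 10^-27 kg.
1.03 × 10^-14 m

Using the de Broglie relation λ = h/(mv):

v = 6.45% × c = 1.934 × 10^7 m/s

λ = h/(mv)
λ = (6.626 × 10^-34 J·s) / (3.34 × 10^-27 kg × 1.934 × 10^7 m/s)
λ = 1.03 × 10^-14 m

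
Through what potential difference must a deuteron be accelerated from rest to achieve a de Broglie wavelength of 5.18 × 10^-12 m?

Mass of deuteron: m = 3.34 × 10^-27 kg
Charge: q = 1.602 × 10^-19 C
15.3 V

From λ = h/√(2mqV), we solve for V:

λ² = h²/(2mqV)
V = h²/(2mqλ²)
V = (6.626 × 10^-34 J·s)² / (2 × 3.34 × 10^-27 kg × 1.602 × 10^-19 C × (5.18 × 10^-12 m)²)
V = 15.3 V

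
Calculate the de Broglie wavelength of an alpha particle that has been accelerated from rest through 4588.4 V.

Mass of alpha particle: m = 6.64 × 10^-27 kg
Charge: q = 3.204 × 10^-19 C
1.50 × 10^-13 m

When a particle is accelerated through voltage V, it gains kinetic energy KE = qV.

The de Broglie wavelength is then λ = h/√(2mqV):

λ = h/√(2mqV)
λ = (6.626 × 10^-34 J·s) / √(2 × 6.64 × 10^-27 kg × 3.204 × 10^-19 C × 4588.4 V)
λ = 1.50 × 10^-13 m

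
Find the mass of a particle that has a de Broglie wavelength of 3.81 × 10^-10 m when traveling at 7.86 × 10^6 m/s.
2.21 × 10^-31 kg

From the de Broglie relation λ = h/(mv), we solve for m:

m = h/(λv)
m = (6.626 × 10^-34 J·s) / (3.81 × 10^-10 m × 7.86 × 10^6 m/s)
m = 2.21 × 10^-31 kg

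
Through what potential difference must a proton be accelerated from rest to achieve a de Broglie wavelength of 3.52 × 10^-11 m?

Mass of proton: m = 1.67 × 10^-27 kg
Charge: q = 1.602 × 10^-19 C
6.62 × 10^-1 V

From λ = h/√(2mqV), we solve for V:

λ² = h²/(2mqV)
V = h²/(2mqλ²)
V = (6.626 × 10^-34 J·s)² / (2 × 1.67 × 10^-27 kg × 1.602 × 10^-19 C × (3.52 × 10^-11 m)²)
V = 6.62 × 10^-1 V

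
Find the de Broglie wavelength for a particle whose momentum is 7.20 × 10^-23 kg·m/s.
9.20 × 10^-12 m

Using the de Broglie relation λ = h/p:

λ = h/p
λ = (6.626 × 10^-34 J·s) / (7.20 × 10^-23 kg·m/s)
λ = 9.20 × 10^-12 m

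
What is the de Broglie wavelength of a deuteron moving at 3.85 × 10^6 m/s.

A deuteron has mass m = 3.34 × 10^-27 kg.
5.15 × 10^-14 m

Using the de Broglie relation λ = h/(mv):

λ = h/(mv)
λ = (6.626 × 10^-34 J·s) / (3.34 × 10^-27 kg × 3.85 × 10^6 m/s)
λ = 5.15 × 10^-14 m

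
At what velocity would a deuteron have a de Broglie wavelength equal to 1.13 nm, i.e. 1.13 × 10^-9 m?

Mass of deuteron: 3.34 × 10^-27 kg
1.76 × 10^2 m/s

From λ = h/(mv), solve for v:

v = h/(mλ)
v = (6.626 × 10^-34 J·s) / (3.34 × 10^-27 kg × 1.13 × 10^-9 m)
v = 1.76 × 10^2 m/s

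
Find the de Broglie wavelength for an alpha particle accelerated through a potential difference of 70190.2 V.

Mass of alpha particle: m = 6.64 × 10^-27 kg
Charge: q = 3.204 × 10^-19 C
3.83 × 10^-14 m

When a particle is accelerated through voltage V, it gains kinetic energy KE = qV.

The de Broglie wavelength is then λ = h/√(2mqV):

λ = h/√(2mqV)
λ = (6.626 × 10^-34 J·s) / √(2 × 6.64 × 10^-27 kg × 3.204 × 10^-19 C × 70190.2 V)
λ = 3.83 × 10^-14 m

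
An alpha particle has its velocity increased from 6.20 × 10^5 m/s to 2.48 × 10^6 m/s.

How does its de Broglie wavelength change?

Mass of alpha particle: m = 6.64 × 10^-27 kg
The wavelength decreases by a factor of 4.

Using λ = h/(mv):

Initial wavelength: λ₁ = h/(mv₁) = 1.61 × 10^-13 m
Final wavelength: λ₂ = h/(mv₂) = 4.02 × 10^-14 m

Since λ ∝ 1/v, when velocity increases by a factor of 4, the wavelength decreases by a factor of 4.

λ₂/λ₁ = v₁/v₂ = 1/4

The wavelength decreases by a factor of 4.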